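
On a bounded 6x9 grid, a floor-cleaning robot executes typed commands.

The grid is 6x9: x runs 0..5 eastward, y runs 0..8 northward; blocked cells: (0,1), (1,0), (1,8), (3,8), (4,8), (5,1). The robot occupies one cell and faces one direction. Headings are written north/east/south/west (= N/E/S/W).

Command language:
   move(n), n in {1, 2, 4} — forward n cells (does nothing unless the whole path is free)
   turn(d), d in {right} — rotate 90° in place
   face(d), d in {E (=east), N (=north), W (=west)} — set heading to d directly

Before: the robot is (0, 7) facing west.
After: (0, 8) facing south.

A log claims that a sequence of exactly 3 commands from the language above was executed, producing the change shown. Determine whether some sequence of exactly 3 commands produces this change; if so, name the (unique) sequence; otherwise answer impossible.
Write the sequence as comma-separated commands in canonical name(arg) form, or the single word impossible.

impossible

no 3-step route produces this change.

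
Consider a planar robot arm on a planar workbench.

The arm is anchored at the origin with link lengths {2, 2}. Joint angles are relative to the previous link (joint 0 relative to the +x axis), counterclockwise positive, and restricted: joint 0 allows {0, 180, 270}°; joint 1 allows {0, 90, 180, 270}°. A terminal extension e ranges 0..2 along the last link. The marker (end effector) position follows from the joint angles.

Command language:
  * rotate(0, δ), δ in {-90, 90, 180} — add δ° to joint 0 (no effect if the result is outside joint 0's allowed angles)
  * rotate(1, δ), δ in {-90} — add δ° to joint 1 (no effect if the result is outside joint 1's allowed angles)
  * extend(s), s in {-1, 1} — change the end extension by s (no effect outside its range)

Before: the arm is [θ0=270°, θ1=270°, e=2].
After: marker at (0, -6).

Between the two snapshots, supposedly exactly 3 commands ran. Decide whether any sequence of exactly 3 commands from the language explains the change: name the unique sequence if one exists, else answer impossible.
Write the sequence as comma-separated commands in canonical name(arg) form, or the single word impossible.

rotate(1, -90), rotate(1, -90), rotate(1, -90)

t0: [θ0=270°, θ1=270°, e=2]
step 1 (rotate(1, -90)): [θ0=270°, θ1=180°, e=2]
step 2 (rotate(1, -90)): [θ0=270°, θ1=90°, e=2]
step 3 (rotate(1, -90)): [θ0=270°, θ1=0°, e=2]
no other 3-command option fits: unique.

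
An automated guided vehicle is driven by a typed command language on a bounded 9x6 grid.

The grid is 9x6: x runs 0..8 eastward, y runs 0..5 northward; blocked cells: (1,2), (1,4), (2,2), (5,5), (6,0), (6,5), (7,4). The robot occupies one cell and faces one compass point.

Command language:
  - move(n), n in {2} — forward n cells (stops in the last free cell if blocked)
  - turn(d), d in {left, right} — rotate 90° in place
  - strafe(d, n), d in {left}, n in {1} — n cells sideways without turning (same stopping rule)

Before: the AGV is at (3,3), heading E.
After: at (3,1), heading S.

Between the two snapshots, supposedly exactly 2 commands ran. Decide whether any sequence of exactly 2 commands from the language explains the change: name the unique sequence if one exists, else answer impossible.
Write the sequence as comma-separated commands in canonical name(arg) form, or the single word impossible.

turn(right), move(2)

key: position moved to (3,1) AND the heading swung to S — translation plus rotation needed
from: at (3,3), heading E
step 1 (turn(right)): at (3,3), heading S
step 2 (move(2)): at (3,1), heading S
no rival 2-sequence matches.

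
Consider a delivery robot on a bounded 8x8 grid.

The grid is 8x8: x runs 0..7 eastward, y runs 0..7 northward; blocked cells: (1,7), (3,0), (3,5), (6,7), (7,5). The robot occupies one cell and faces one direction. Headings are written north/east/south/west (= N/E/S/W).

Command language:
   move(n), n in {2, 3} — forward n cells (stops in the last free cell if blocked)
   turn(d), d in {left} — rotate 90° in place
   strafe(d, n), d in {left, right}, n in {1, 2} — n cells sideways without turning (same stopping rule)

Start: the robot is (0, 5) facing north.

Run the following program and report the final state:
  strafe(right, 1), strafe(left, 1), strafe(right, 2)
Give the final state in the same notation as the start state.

from: (0, 5) facing north
1. strafe(right, 1) → (1, 5) facing north
2. strafe(left, 1) → (0, 5) facing north
3. strafe(right, 2) → (2, 5) facing north

(2, 5) facing north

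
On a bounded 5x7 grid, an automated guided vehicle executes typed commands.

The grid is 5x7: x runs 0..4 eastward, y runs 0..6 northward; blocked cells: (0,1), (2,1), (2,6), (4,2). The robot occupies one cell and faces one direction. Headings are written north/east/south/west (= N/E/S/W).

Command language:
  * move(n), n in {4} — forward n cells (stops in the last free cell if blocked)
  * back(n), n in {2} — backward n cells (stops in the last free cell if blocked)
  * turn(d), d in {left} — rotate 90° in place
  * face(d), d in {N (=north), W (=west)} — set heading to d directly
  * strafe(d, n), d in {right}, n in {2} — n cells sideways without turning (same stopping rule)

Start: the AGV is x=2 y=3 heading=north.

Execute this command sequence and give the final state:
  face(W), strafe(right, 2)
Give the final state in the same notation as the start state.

begin: x=2 y=3 heading=north
t=1 face(W) ⇒ x=2 y=3 heading=west
t=2 strafe(right, 2) ⇒ x=2 y=5 heading=west

x=2 y=5 heading=west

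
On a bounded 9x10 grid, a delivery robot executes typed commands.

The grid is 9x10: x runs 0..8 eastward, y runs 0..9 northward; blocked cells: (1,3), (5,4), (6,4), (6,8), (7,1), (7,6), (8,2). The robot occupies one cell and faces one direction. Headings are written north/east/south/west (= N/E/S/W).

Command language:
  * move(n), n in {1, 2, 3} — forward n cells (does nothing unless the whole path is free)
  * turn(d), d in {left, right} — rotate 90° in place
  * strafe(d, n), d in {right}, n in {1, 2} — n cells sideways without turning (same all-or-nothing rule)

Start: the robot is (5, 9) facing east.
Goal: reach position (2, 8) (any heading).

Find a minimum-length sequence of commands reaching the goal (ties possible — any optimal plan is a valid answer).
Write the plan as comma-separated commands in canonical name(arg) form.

turn(right), strafe(right, 1), move(1), strafe(right, 2)

initial: (5, 9) facing east
t=1 turn(right) ⇒ (5, 9) facing south
t=2 strafe(right, 1) ⇒ (4, 9) facing south
t=3 move(1) ⇒ (4, 8) facing south
t=4 strafe(right, 2) ⇒ (2, 8) facing south
minimal: 4 command(s), checked below 4.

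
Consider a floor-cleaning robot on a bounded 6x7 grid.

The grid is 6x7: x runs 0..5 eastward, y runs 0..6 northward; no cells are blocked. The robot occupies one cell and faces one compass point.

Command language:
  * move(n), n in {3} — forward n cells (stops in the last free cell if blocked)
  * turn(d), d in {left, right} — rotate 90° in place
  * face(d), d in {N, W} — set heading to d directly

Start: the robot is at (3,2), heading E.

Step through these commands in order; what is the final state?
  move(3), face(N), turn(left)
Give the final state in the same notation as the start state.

start: at (3,2), heading E
[1] after move(3): at (5,2), heading E
[2] after face(N): at (5,2), heading N
[3] after turn(left): at (5,2), heading W

at (5,2), heading W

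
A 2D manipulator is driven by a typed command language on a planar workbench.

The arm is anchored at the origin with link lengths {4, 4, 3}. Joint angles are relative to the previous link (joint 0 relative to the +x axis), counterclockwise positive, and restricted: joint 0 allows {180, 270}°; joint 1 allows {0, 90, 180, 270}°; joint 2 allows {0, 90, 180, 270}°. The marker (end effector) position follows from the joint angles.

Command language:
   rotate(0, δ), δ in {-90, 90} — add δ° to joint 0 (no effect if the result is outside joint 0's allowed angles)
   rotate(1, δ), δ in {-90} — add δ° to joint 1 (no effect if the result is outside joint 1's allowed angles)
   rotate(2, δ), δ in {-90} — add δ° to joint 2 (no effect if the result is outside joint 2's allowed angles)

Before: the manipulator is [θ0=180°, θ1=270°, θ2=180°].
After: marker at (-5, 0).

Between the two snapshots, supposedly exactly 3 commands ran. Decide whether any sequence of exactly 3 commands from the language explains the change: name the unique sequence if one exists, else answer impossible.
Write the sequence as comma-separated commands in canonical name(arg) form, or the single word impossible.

rotate(1, -90), rotate(1, -90), rotate(1, -90)

t0: [θ0=180°, θ1=270°, θ2=180°]
t=1 rotate(1, -90) ⇒ [θ0=180°, θ1=180°, θ2=180°]
t=2 rotate(1, -90) ⇒ [θ0=180°, θ1=90°, θ2=180°]
t=3 rotate(1, -90) ⇒ [θ0=180°, θ1=0°, θ2=180°]
no rival 3-sequence matches.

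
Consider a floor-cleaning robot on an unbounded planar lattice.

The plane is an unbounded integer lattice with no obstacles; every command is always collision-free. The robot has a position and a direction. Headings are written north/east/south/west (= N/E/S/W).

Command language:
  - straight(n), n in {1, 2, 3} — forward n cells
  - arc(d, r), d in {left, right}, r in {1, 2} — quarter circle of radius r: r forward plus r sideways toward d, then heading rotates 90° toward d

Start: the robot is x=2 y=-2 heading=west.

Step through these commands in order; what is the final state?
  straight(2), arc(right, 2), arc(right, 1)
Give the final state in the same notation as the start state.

x=-1 y=1 heading=east

from: x=2 y=-2 heading=west
step 1 (straight(2)): x=0 y=-2 heading=west
step 2 (arc(right, 2)): x=-2 y=0 heading=north
step 3 (arc(right, 1)): x=-1 y=1 heading=east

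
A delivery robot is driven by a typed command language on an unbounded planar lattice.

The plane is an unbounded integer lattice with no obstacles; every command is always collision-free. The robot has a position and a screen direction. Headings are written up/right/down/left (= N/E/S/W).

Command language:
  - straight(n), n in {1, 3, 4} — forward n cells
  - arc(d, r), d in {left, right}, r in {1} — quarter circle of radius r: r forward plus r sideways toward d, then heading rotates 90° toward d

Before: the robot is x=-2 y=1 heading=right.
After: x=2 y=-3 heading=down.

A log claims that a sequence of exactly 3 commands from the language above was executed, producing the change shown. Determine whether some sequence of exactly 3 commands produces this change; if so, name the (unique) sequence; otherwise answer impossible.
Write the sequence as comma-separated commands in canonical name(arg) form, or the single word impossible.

straight(3), arc(right, 1), straight(3)

key: cell and facing (now S) both changed — the 3 commands mix motion and turning
initial: x=-2 y=1 heading=right
1. straight(3) → x=1 y=1 heading=right
2. arc(right, 1) → x=2 y=0 heading=down
3. straight(3) → x=2 y=-3 heading=down
no rival 3-sequence matches.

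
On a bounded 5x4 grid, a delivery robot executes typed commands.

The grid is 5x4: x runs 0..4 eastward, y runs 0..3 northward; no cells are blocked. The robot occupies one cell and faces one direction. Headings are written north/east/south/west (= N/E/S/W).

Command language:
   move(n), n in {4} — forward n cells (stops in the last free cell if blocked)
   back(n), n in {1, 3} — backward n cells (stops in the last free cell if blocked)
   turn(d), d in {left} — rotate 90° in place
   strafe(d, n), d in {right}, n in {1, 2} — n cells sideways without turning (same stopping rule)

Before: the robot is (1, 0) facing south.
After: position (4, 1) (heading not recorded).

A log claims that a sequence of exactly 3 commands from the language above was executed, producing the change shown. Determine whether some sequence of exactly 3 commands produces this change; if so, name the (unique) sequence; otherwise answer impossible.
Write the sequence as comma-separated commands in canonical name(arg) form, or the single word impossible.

back(1), turn(left), move(4)

key: move(4) runs into the grid edge before its full distance
t0: (1, 0) facing south
1. back(1) → (1, 1) facing south
2. turn(left) → (1, 1) facing east
3. move(4) → (4, 1) facing east
all 216 alternatives checked — unique.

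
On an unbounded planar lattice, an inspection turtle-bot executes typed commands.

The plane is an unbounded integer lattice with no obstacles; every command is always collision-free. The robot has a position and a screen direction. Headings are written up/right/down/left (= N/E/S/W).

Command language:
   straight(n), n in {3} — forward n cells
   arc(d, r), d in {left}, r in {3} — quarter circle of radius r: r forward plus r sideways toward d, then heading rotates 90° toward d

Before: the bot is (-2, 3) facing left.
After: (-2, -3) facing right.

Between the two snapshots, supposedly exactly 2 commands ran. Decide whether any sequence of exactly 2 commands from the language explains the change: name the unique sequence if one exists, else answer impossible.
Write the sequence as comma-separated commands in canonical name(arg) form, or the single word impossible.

key: position moved to (-2,-3) AND the heading swung to E — translation plus rotation needed
start: (-2, 3) facing left
step 1 (arc(left, 3)): (-5, 0) facing down
step 2 (arc(left, 3)): (-2, -3) facing right
all 4 alternatives checked — unique.

arc(left, 3), arc(left, 3)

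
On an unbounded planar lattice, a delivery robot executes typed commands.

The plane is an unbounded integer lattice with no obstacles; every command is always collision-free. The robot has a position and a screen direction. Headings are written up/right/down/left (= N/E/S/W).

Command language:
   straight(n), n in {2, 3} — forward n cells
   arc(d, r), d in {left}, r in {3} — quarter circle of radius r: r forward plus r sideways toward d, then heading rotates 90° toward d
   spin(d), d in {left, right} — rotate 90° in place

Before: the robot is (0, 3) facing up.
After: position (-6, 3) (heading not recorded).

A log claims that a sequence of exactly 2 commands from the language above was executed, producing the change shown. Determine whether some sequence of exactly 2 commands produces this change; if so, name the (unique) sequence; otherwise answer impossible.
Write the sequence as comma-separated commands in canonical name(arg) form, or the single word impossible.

arc(left, 3), arc(left, 3)

initial: (0, 3) facing up
step 1 (arc(left, 3)): (-3, 6) facing left
step 2 (arc(left, 3)): (-6, 3) facing down
no other 2-command option fits: unique.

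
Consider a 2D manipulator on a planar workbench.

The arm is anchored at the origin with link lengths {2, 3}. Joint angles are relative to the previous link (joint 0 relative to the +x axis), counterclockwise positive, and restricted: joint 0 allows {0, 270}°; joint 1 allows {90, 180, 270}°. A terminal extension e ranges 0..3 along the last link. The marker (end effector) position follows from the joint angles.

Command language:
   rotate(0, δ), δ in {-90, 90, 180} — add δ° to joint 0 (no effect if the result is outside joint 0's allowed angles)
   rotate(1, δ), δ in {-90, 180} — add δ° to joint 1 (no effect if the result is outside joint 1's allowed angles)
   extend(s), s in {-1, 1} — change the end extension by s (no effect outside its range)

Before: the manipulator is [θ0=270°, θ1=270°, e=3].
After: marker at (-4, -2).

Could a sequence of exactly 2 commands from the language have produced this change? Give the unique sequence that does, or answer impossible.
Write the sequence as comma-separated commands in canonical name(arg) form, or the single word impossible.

begin: [θ0=270°, θ1=270°, e=3]
[1] after extend(-1): [θ0=270°, θ1=270°, e=2]
[2] after extend(-1): [θ0=270°, θ1=270°, e=1]
no other 2-command option fits: unique.

extend(-1), extend(-1)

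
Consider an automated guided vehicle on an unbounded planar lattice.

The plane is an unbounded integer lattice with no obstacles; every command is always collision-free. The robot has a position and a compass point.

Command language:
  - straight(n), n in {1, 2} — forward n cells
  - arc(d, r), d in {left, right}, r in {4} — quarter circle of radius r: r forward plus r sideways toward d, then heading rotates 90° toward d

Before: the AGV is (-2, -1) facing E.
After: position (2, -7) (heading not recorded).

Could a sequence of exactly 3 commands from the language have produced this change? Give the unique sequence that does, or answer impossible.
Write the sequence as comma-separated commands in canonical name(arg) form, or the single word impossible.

key: running straight(1) before arc(right, 4) would end elsewhere — order is forced
from: (-2, -1) facing E
1. arc(right, 4) → (2, -5) facing S
2. straight(1) → (2, -6) facing S
3. straight(1) → (2, -7) facing S
no other 3-command option fits: unique.

arc(right, 4), straight(1), straight(1)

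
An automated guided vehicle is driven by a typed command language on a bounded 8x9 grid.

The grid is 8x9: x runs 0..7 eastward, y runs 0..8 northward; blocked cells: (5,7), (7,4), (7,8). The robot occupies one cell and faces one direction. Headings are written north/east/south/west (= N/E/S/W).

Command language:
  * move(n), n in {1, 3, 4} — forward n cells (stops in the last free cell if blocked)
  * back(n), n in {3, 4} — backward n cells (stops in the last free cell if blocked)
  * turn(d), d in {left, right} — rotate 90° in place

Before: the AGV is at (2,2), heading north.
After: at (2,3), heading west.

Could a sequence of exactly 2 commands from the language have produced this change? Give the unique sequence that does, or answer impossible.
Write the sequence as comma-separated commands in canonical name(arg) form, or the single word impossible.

key: position moved to (2,3) AND the heading swung to W — translation plus rotation needed
start: at (2,2), heading north
[1] after move(1): at (2,3), heading north
[2] after turn(left): at (2,3), heading west
uniquely the one of 49 2-step routes that fits.

move(1), turn(left)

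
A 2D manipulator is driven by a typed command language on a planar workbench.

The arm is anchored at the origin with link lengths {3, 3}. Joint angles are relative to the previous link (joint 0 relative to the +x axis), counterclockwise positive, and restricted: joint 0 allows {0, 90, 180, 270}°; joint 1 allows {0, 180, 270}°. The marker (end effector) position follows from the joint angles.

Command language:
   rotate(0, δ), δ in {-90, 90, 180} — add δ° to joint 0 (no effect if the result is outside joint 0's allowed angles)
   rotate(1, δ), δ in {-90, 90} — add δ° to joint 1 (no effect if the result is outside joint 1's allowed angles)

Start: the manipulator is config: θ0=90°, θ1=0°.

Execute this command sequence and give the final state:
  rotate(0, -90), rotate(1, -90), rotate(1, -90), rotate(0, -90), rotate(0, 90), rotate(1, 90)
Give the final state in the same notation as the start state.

config: θ0=0°, θ1=270°

start: config: θ0=90°, θ1=0°
[1] after rotate(0, -90): config: θ0=0°, θ1=0°
[2] after rotate(1, -90): config: θ0=0°, θ1=270°
[3] after rotate(1, -90): config: θ0=0°, θ1=180°
[4] after rotate(0, -90): config: θ0=270°, θ1=180°
[5] after rotate(0, 90): config: θ0=0°, θ1=180°
[6] after rotate(1, 90): config: θ0=0°, θ1=270°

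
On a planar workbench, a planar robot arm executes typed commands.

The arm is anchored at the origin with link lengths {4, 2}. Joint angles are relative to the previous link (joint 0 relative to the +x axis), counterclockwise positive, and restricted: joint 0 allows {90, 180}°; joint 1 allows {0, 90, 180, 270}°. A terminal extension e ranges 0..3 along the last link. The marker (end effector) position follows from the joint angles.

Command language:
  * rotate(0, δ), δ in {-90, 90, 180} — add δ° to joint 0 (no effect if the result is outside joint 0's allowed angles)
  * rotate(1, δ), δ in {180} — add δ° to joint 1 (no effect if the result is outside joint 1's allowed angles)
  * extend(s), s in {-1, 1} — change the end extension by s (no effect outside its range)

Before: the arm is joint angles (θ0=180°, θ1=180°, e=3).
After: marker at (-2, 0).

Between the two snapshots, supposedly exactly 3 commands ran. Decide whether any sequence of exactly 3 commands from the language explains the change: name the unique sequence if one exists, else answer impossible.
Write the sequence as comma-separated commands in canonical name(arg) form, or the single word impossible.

extend(-1), extend(-1), extend(-1)

t0: joint angles (θ0=180°, θ1=180°, e=3)
[1] after extend(-1): joint angles (θ0=180°, θ1=180°, e=2)
[2] after extend(-1): joint angles (θ0=180°, θ1=180°, e=1)
[3] after extend(-1): joint angles (θ0=180°, θ1=180°, e=0)
uniquely the one of 216 3-step routes that fits.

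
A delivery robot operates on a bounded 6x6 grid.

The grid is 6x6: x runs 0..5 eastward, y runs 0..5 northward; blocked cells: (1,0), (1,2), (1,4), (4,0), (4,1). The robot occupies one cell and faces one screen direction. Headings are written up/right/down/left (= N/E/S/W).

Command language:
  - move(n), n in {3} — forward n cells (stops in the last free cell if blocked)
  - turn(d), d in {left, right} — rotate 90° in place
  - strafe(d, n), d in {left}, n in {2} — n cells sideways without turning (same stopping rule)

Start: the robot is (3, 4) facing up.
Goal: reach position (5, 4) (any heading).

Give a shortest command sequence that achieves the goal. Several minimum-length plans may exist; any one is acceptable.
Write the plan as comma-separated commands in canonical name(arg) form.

start: (3, 4) facing up
t=1 turn(right) ⇒ (3, 4) facing right
t=2 move(3) ⇒ (5, 4) facing right
nothing shorter than 2 reaches the goal.

turn(right), move(3)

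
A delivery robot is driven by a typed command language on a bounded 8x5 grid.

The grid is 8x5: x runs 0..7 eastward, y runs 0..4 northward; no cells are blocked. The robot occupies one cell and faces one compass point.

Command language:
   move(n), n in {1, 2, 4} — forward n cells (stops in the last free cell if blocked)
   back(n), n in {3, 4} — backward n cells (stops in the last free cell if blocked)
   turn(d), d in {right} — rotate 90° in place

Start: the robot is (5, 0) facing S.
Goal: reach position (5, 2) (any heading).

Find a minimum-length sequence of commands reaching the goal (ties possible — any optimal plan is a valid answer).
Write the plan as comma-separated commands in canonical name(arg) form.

from: (5, 0) facing S
1. back(4) → (5, 4) facing S
2. move(2) → (5, 2) facing S
minimal: 2 command(s), checked below 2.

back(4), move(2)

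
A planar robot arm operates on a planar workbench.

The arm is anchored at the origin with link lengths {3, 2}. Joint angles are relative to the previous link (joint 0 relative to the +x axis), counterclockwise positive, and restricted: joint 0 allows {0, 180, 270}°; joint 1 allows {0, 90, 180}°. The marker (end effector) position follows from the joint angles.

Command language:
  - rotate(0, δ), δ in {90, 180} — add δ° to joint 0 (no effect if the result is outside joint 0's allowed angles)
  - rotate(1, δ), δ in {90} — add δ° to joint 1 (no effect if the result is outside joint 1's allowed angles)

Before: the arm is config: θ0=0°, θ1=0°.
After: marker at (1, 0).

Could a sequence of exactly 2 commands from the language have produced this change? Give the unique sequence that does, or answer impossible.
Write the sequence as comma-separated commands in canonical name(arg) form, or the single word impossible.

from: config: θ0=0°, θ1=0°
step 1 (rotate(1, 90)): config: θ0=0°, θ1=90°
step 2 (rotate(1, 90)): config: θ0=0°, θ1=180°
uniquely the one of 9 2-step routes that fits.

rotate(1, 90), rotate(1, 90)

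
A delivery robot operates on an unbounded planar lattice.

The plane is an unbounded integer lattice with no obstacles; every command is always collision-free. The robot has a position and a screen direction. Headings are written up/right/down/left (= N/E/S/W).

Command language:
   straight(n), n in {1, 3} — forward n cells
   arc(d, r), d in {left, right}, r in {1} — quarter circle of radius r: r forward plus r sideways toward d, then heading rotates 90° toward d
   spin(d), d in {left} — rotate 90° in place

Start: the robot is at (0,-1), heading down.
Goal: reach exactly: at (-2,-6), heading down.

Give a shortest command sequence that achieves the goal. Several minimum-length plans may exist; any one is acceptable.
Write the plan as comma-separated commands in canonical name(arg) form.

start: at (0,-1), heading down
1. straight(3) → at (0,-4), heading down
2. arc(right, 1) → at (-1,-5), heading left
3. arc(left, 1) → at (-2,-6), heading down
nothing shorter than 3 reaches the goal.

straight(3), arc(right, 1), arc(left, 1)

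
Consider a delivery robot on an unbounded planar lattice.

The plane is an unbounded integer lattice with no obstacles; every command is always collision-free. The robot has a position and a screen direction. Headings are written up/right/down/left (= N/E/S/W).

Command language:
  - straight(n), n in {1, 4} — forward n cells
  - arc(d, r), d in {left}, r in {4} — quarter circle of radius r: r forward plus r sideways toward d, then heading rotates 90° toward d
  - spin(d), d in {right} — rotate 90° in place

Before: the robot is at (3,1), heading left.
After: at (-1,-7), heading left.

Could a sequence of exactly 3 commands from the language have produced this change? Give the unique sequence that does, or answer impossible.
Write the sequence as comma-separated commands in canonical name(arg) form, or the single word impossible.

arc(left, 4), straight(4), spin(right)

key: running spin(right) before arc(left, 4) would end elsewhere — order is forced
initial: at (3,1), heading left
[1] after arc(left, 4): at (-1,-3), heading down
[2] after straight(4): at (-1,-7), heading down
[3] after spin(right): at (-1,-7), heading left
no other 3-command option fits: unique.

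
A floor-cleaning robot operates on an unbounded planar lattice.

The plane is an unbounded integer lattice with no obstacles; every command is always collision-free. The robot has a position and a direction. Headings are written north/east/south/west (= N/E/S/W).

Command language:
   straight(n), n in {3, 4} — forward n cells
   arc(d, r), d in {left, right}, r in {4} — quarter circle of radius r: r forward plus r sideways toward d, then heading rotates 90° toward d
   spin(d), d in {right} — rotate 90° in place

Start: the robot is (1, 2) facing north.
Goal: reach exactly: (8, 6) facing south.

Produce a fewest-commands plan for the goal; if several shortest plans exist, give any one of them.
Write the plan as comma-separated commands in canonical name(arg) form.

arc(right, 4), straight(3), spin(right)

initial: (1, 2) facing north
1. arc(right, 4) → (5, 6) facing east
2. straight(3) → (8, 6) facing east
3. spin(right) → (8, 6) facing south
shorter routes all fall short; 3 is best.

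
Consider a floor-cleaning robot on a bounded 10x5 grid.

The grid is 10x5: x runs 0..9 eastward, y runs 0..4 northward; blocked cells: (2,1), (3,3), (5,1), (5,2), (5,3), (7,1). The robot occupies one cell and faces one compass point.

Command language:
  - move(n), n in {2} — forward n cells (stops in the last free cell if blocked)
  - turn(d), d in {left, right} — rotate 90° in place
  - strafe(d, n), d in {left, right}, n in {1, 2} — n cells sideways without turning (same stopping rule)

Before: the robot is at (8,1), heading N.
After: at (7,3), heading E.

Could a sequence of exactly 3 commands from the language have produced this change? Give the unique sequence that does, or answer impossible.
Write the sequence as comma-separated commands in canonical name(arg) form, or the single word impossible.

key: order matters: swapping move(2) and turn(right) lands elsewhere
from: at (8,1), heading N
1. move(2) → at (8,3), heading N
2. strafe(left, 1) → at (7,3), heading N
3. turn(right) → at (7,3), heading E
no rival 3-sequence matches.

move(2), strafe(left, 1), turn(right)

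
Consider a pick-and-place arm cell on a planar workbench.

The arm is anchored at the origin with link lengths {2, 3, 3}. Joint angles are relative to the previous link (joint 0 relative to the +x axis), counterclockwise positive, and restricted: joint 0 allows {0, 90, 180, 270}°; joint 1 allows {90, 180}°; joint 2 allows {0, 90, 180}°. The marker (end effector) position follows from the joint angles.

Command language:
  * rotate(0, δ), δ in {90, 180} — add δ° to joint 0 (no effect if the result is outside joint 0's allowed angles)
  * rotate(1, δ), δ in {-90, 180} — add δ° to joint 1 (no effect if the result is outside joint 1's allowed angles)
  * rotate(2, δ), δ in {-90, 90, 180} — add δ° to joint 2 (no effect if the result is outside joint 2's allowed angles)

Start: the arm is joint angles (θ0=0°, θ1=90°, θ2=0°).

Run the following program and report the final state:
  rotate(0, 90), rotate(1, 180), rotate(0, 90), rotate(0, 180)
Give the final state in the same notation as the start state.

initial: joint angles (θ0=0°, θ1=90°, θ2=0°)
step 1 (rotate(0, 90)): joint angles (θ0=90°, θ1=90°, θ2=0°)
step 2 (rotate(1, 180)): joint angles (θ0=90°, θ1=90°, θ2=0°)
step 3 (rotate(0, 90)): joint angles (θ0=180°, θ1=90°, θ2=0°)
step 4 (rotate(0, 180)): joint angles (θ0=0°, θ1=90°, θ2=0°)

joint angles (θ0=0°, θ1=90°, θ2=0°)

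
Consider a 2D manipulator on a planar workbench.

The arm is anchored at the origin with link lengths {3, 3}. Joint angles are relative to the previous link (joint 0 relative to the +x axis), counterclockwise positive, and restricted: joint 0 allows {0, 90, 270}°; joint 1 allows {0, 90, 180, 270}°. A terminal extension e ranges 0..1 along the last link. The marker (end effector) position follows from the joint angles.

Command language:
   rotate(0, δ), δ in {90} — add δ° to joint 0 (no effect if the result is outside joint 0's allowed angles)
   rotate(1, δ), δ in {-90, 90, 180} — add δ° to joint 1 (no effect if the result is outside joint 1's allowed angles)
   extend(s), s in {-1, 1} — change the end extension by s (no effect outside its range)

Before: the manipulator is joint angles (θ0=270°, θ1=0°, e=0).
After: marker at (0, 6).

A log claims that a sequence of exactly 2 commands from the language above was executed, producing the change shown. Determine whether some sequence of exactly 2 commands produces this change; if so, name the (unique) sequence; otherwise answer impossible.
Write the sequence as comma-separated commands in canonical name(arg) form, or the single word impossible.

rotate(0, 90), rotate(0, 90)

begin: joint angles (θ0=270°, θ1=0°, e=0)
t=1 rotate(0, 90) ⇒ joint angles (θ0=0°, θ1=0°, e=0)
t=2 rotate(0, 90) ⇒ joint angles (θ0=90°, θ1=0°, e=0)
no other 2-command option fits: unique.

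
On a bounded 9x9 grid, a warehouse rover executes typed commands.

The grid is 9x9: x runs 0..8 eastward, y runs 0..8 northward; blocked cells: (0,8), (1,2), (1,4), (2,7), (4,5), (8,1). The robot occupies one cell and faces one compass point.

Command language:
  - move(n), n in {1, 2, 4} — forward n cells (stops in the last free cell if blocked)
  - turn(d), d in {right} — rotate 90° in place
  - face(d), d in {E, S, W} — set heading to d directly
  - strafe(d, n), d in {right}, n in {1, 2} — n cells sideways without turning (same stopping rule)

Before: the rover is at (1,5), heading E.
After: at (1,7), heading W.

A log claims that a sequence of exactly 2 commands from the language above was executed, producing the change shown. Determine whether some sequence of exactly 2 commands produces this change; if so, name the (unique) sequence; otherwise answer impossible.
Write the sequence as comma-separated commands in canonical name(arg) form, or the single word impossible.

key: cell and facing (now W) both changed — the 2 commands mix motion and turning
initial: at (1,5), heading E
step 1 (face(W)): at (1,5), heading W
step 2 (strafe(right, 2)): at (1,7), heading W
no other 2-command option fits: unique.

face(W), strafe(right, 2)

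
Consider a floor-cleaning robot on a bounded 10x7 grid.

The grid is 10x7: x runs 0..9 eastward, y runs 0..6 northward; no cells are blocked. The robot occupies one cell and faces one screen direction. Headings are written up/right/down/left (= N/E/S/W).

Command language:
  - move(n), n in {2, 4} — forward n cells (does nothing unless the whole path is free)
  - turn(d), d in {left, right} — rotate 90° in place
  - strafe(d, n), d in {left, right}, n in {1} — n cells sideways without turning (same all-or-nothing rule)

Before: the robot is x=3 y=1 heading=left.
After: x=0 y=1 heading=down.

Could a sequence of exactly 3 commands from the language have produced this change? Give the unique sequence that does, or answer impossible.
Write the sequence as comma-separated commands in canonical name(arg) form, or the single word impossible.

move(2), turn(left), strafe(right, 1)

key: running strafe(right, 1) before move(2) would end elsewhere — order is forced
begin: x=3 y=1 heading=left
step 1 (move(2)): x=1 y=1 heading=left
step 2 (turn(left)): x=1 y=1 heading=down
step 3 (strafe(right, 1)): x=0 y=1 heading=down
no rival 3-sequence matches.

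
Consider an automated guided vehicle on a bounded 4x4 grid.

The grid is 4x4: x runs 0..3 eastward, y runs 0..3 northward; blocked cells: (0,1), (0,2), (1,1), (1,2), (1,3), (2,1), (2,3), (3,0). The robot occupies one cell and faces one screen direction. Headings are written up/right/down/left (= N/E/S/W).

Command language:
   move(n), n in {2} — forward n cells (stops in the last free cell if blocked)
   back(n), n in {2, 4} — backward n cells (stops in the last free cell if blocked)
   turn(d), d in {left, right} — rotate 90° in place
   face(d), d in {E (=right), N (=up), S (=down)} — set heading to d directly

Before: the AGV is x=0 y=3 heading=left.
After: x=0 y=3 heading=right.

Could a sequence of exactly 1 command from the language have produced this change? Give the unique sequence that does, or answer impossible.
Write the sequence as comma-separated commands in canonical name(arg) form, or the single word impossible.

key: parked at (0,3) the whole time — nothing moves the robot
t0: x=0 y=3 heading=left
1. face(E) → x=0 y=3 heading=right
no rival 1-sequence matches.

face(E)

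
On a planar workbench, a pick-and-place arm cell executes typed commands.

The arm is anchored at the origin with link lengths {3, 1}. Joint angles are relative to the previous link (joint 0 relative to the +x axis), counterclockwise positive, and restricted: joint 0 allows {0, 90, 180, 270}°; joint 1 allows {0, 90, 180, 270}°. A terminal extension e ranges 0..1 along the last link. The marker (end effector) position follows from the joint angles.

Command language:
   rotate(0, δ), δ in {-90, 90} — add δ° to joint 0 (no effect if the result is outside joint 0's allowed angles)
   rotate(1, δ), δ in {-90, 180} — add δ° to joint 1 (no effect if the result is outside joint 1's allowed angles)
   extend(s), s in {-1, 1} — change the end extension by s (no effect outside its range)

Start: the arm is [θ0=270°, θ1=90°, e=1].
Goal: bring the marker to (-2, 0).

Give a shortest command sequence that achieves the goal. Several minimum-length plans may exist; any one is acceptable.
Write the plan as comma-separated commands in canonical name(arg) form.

rotate(1, -90), rotate(0, -90), extend(-1), rotate(1, 180)

start: [θ0=270°, θ1=90°, e=1]
1. rotate(1, -90) → [θ0=270°, θ1=0°, e=1]
2. rotate(0, -90) → [θ0=180°, θ1=0°, e=1]
3. extend(-1) → [θ0=180°, θ1=0°, e=0]
4. rotate(1, 180) → [θ0=180°, θ1=180°, e=0]
no 3-step plan works, so 4 is optimal.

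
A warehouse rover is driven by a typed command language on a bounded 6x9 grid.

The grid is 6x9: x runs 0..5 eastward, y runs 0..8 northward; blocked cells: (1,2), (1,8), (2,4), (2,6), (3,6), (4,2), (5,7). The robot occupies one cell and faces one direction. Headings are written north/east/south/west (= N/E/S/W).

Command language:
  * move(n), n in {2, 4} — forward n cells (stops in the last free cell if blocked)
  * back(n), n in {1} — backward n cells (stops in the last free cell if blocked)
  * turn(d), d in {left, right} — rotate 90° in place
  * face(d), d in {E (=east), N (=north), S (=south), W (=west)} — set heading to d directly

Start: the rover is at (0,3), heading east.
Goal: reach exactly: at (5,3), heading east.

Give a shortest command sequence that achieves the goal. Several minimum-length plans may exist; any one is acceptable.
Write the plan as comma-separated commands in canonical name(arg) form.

move(2), move(4)

initial: at (0,3), heading east
1. move(2) → at (2,3), heading east
2. move(4) → at (5,3), heading east
no 1-step plan works, so 2 is optimal.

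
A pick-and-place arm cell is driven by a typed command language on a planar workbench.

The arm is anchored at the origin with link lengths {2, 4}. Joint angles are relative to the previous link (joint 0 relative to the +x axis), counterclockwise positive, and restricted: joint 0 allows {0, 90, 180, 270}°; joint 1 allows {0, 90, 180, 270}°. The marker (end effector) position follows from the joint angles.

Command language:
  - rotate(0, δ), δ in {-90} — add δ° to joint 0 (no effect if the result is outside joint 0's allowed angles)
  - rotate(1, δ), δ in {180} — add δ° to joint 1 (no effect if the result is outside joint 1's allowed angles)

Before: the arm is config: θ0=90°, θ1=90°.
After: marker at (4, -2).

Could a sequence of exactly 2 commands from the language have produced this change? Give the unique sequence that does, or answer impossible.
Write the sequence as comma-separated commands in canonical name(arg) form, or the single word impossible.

rotate(0, -90), rotate(0, -90)

begin: config: θ0=90°, θ1=90°
1. rotate(0, -90) → config: θ0=0°, θ1=90°
2. rotate(0, -90) → config: θ0=270°, θ1=90°
no rival 2-sequence matches.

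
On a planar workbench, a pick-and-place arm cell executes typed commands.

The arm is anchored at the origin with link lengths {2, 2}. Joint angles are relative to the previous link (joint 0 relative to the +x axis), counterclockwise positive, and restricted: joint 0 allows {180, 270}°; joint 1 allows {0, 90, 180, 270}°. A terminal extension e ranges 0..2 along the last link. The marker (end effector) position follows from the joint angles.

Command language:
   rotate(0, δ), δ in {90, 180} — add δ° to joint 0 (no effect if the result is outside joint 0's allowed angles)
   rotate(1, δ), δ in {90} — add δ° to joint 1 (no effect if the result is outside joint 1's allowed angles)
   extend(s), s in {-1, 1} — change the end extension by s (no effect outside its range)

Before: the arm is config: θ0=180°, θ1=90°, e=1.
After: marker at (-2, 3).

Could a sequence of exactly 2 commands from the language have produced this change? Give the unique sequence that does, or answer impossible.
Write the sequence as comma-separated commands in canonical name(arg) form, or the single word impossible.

t0: config: θ0=180°, θ1=90°, e=1
[1] after rotate(1, 90): config: θ0=180°, θ1=180°, e=1
[2] after rotate(1, 90): config: θ0=180°, θ1=270°, e=1
uniquely the one of 25 2-step routes that fits.

rotate(1, 90), rotate(1, 90)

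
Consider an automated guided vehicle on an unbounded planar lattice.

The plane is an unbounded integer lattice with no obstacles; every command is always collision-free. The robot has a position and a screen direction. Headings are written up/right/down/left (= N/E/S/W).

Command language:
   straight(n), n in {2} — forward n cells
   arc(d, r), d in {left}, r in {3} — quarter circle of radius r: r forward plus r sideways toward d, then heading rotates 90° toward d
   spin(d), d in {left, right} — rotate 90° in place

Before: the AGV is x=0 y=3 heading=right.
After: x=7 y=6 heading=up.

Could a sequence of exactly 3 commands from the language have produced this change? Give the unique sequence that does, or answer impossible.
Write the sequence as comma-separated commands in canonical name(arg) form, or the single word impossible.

key: order matters: swapping straight(2) and arc(left, 3) lands elsewhere
start: x=0 y=3 heading=right
[1] after straight(2): x=2 y=3 heading=right
[2] after straight(2): x=4 y=3 heading=right
[3] after arc(left, 3): x=7 y=6 heading=up
uniquely the one of 64 3-step routes that fits.

straight(2), straight(2), arc(left, 3)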